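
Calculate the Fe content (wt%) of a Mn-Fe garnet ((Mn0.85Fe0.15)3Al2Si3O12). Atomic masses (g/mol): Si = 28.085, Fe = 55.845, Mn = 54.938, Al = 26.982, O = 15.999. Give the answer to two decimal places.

Molar mass of (Mn0.85Fe0.15)3Al2Si3O12: 2.55*54.938 + 0.45*55.845 + 2*26.982 + 3*28.085 + 12*15.999 = 495.429 g/mol.
Mass of Fe per formula unit: 0.45 × 55.845 = 25.130 g.
Weight fraction Fe = 25.130 / 495.429 = 0.0507.

5.07 wt%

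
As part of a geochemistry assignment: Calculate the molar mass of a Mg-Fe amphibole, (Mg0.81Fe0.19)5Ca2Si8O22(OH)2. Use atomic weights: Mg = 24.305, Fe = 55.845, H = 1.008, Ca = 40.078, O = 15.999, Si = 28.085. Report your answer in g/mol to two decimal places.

The formula mass is the sum 4.05*24.305 + 0.95*55.845 + 2*40.078 + 8*28.085 + 24*15.999 + 2*1.008.

842.32 g/mol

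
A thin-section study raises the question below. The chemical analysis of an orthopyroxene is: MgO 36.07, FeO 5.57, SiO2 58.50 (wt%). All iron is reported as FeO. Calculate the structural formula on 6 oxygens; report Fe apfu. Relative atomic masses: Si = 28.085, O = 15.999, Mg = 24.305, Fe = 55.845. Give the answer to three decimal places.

MgO: 36.07/40.304 = 0.89495 mol → 0.89495 mol Mg, 0.89495 mol O.
FeO: 5.57/71.844 = 0.07753 mol → 0.07753 mol Fe, 0.07753 mol O.
SiO2: 58.50/60.083 = 0.97365 mol → 0.97365 mol Si, 1.94730 mol O.
Total oxygen = 2.91978 mol. Normalization factor = 6/2.91978 = 2.05495.
Fe per 6 O = 0.07753 × 2.05495 = 0.159.

0.159 Fe apfu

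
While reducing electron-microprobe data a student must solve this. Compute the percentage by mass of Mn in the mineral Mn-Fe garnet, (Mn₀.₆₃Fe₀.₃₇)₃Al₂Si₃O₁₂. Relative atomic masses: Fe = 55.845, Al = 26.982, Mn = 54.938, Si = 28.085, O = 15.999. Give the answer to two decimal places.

Formula mass = 1.89*54.938 + 1.11*55.845 + 2*26.982 + 3*28.085 + 12*15.999 = 496.028 g/mol, of which 103.833 g is Mn.
So Mn makes up 103.833/496.028 = 0.2093 of the mass, i.e. 20.93%.

20.93 weight percent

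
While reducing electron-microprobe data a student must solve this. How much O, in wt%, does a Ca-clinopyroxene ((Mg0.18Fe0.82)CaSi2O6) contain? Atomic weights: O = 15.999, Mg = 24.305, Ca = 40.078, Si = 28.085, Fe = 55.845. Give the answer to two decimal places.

Formula mass = 0.18*24.305 + 0.82*55.845 + 1*40.078 + 2*28.085 + 6*15.999 = 242.410 g/mol, of which 95.994 g is O.
So O makes up 95.994/242.410 = 0.3960 of the mass, i.e. 39.60%.

39.60 wt%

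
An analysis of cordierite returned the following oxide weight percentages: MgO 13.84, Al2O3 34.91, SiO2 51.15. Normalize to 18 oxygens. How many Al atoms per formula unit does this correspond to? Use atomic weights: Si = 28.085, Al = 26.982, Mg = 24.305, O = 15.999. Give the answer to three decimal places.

13.84 wt% MgO ÷ 40.304 g/mol = 0.34339 mol, giving 0.34339 Mg and 0.34339 O.
34.91 wt% Al2O3 ÷ 101.961 g/mol = 0.34239 mol, giving 0.68478 Al and 1.02717 O.
51.15 wt% SiO2 ÷ 60.083 g/mol = 0.85132 mol, giving 0.85132 Si and 1.70264 O.
Oxygen sums to 3.07320; scaling by 18/3.07320 = 5.85709 puts the formula on 18 O.
Al: 0.68478 × 5.85709 = 4.011 atoms per formula unit.

4.011 Al apfu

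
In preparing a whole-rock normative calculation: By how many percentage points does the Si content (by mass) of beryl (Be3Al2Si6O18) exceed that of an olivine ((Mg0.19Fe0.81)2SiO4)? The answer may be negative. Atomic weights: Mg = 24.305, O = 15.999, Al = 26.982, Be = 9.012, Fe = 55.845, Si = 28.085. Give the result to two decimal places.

First mineral: 168.510 g Si in 537.492 g formula = 31.35 wt% Si.
Second mineral: 28.085 g Si in 191.786 g formula = 14.64 wt% Si.
31.35% − 14.64% gives a difference of 16.71 percentage points.

16.71 percentage points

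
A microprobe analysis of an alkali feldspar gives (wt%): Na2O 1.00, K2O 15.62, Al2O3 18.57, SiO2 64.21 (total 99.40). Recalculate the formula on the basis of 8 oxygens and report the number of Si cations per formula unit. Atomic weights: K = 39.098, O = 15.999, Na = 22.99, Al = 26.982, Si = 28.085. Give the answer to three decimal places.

2.983 Si apfu

1.00 wt% Na2O ÷ 61.979 g/mol = 0.01613 mol, giving 0.03226 Na and 0.01613 O.
15.62 wt% K2O ÷ 94.195 g/mol = 0.16583 mol, giving 0.33166 K and 0.16583 O.
18.57 wt% Al2O3 ÷ 101.961 g/mol = 0.18213 mol, giving 0.36426 Al and 0.54639 O.
64.21 wt% SiO2 ÷ 60.083 g/mol = 1.06869 mol, giving 1.06869 Si and 2.13738 O.
Oxygen sums to 2.86573; scaling by 8/2.86573 = 2.79161 puts the formula on 8 O.
Si: 1.06869 × 2.79161 = 2.983 atoms per formula unit.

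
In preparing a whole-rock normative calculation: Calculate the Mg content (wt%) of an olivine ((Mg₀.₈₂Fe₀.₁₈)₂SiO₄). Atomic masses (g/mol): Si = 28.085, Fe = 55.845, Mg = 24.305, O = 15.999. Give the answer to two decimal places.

Formula mass = 1.64×24.305 + 0.36×55.845 + 1×28.085 + 4×15.999 = 152.045 g/mol, of which 39.860 g is Mg.
So Mg makes up 39.860/152.045 = 0.2622 of the mass, i.e. 26.22%.

26.22 wt%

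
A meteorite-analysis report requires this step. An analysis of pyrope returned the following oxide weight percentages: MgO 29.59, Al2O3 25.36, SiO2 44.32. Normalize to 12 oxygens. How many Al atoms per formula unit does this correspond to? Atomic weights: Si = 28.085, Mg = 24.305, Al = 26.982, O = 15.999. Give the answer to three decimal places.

MgO: 29.59/40.304 = 0.73417 mol → 0.73417 mol Mg, 0.73417 mol O.
Al2O3: 25.36/101.961 = 0.24872 mol → 0.49744 mol Al, 0.74616 mol O.
SiO2: 44.32/60.083 = 0.73765 mol → 0.73765 mol Si, 1.47530 mol O.
Total oxygen = 2.95563 mol. Normalization factor = 12/2.95563 = 4.06005.
Al per 12 O = 0.49744 × 4.06005 = 2.020.

2.020 Al apfu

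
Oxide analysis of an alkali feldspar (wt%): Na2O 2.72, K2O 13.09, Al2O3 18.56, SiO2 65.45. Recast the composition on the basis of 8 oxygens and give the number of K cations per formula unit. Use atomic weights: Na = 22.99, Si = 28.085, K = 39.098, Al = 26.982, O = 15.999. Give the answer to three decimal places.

Na2O: 2.72/61.979 = 0.04389 mol → 0.08778 mol Na, 0.04389 mol O.
K2O: 13.09/94.195 = 0.13897 mol → 0.27794 mol K, 0.13897 mol O.
Al2O3: 18.56/101.961 = 0.18203 mol → 0.36406 mol Al, 0.54609 mol O.
SiO2: 65.45/60.083 = 1.08933 mol → 1.08933 mol Si, 2.17866 mol O.
Total oxygen = 2.90761 mol. Normalization factor = 8/2.90761 = 2.75140.
K per 8 O = 0.27794 × 2.75140 = 0.765.

0.765 K apfu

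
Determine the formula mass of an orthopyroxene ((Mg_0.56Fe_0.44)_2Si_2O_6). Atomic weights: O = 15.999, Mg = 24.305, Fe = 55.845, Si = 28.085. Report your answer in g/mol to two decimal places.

228.53 g/mol

The formula mass is the sum 1.12·24.305 + 0.88·55.845 + 2·28.085 + 6·15.999.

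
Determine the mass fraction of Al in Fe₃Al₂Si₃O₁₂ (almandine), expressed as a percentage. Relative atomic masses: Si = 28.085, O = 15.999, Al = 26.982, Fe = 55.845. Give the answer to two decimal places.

10.84 wt%

M(Fe₃Al₂Si₃O₁₂) = 497.742 g/mol.
Al contributes 2 × 26.982 = 53.964 g per mole.
53.964/497.742 = 0.1084 → 10.84%.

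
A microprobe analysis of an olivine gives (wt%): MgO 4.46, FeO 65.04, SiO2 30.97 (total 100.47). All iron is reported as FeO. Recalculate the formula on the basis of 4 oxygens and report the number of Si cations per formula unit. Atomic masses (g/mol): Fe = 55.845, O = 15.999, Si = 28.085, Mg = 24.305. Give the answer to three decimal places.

MgO (M=40.304): mol = 0.11066; Mg = 0.11066, O = 0.11066.
FeO (M=71.844): mol = 0.90529; Fe = 0.90529, O = 0.90529.
SiO2 (M=60.083): mol = 0.51545; Si = 0.51545, O = 1.03090.
ΣO = 2.04685; factor = 4/ΣO = 1.95422.
Si apfu = 0.51545 × 1.95422 = 1.007.

1.007 Si apfu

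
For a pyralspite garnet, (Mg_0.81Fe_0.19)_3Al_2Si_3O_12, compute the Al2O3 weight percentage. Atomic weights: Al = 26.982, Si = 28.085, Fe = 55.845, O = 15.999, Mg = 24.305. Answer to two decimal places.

Molar mass of (Mg_0.81Fe_0.19)_3Al_2Si_3O_12 = 2.43×24.305 + 0.57×55.845 + 2×26.982 + 3×28.085 + 12×15.999 = 421.100 g/mol.
Each formula unit contains 2 Al, equivalent to 2/2 = 1.0000 mol Al2O3.
M(Al2O3) = 2×26.982 + 3×15.999 = 101.961 g/mol.
Mass of Al2O3 per formula unit = 1.0000 × 101.961 = 101.961 g.
Al2O3 wt% = 101.961 / 421.100 × 100 = 24.21%.

24.21 wt%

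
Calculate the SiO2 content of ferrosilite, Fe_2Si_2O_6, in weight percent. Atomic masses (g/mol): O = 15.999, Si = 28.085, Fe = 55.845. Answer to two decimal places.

45.54 wt%

Molar mass of Fe_2Si_2O_6 = 2·55.845 + 2·28.085 + 6·15.999 = 263.854 g/mol.
Each formula unit contains 2 Si, equivalent to 2/1 = 2.0000 mol SiO2.
M(SiO2) = 1×28.085 + 2×15.999 = 60.083 g/mol.
Mass of SiO2 per formula unit = 2.0000 × 60.083 = 120.166 g.
SiO2 wt% = 120.166 / 263.854 × 100 = 45.54%.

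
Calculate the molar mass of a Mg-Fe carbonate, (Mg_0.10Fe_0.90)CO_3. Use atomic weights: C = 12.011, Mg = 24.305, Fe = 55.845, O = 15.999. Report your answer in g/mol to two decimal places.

112.70 g/mol

M = 0.10*24.305 + 0.90*55.845 + 1*12.011 + 3*15.999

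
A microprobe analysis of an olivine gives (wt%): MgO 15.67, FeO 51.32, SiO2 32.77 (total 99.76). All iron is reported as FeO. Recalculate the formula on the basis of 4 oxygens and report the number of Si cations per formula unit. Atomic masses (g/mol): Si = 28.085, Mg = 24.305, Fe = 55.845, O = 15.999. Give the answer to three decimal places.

0.994 Si apfu

MgO (M=40.304): mol = 0.38880; Mg = 0.38880, O = 0.38880.
FeO (M=71.844): mol = 0.71433; Fe = 0.71433, O = 0.71433.
SiO2 (M=60.083): mol = 0.54541; Si = 0.54541, O = 1.09082.
ΣO = 2.19395; factor = 4/ΣO = 1.82320.
Si apfu = 0.54541 × 1.82320 = 0.994.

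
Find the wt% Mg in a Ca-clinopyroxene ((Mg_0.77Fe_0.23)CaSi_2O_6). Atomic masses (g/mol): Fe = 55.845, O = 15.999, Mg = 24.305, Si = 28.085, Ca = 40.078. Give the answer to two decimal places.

8.36 wt%

Molar mass of (Mg_0.77Fe_0.23)CaSi_2O_6: 0.77·24.305 + 0.23·55.845 + 1·40.078 + 2·28.085 + 6·15.999 = 223.801 g/mol.
Mass of Mg per formula unit: 0.77 × 24.305 = 18.715 g.
Weight fraction Mg = 18.715 / 223.801 = 0.0836.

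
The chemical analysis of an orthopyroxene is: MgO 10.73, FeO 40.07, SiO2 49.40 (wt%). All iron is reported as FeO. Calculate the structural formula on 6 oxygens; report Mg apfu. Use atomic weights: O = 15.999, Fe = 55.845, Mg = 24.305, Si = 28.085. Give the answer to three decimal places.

0.647 Mg apfu

10.73 wt% MgO ÷ 40.304 g/mol = 0.26623 mol, giving 0.26623 Mg and 0.26623 O.
40.07 wt% FeO ÷ 71.844 g/mol = 0.55774 mol, giving 0.55774 Fe and 0.55774 O.
49.40 wt% SiO2 ÷ 60.083 g/mol = 0.82220 mol, giving 0.82220 Si and 1.64440 O.
Oxygen sums to 2.46837; scaling by 6/2.46837 = 2.43075 puts the formula on 6 O.
Mg: 0.26623 × 2.43075 = 0.647 atoms per formula unit.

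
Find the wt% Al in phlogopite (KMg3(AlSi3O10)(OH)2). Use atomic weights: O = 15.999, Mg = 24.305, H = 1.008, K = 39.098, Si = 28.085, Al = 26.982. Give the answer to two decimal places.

Formula mass = 1×39.098 + 3×24.305 + 1×26.982 + 3×28.085 + 12×15.999 + 2×1.008 = 417.254 g/mol, of which 26.982 g is Al.
So Al makes up 26.982/417.254 = 0.0647 of the mass, i.e. 6.47%.

6.47 mass %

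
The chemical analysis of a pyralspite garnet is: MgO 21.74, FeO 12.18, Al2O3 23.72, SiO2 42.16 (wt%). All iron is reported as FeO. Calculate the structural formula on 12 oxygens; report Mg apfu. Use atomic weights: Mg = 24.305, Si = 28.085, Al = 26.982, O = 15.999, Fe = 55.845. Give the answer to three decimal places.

2.303 Mg apfu

MgO: 21.74/40.304 = 0.53940 mol → 0.53940 mol Mg, 0.53940 mol O.
FeO: 12.18/71.844 = 0.16953 mol → 0.16953 mol Fe, 0.16953 mol O.
Al2O3: 23.72/101.961 = 0.23264 mol → 0.46528 mol Al, 0.69792 mol O.
SiO2: 42.16/60.083 = 0.70170 mol → 0.70170 mol Si, 1.40340 mol O.
Total oxygen = 2.81025 mol. Normalization factor = 12/2.81025 = 4.27008.
Mg per 12 O = 0.53940 × 4.27008 = 2.303.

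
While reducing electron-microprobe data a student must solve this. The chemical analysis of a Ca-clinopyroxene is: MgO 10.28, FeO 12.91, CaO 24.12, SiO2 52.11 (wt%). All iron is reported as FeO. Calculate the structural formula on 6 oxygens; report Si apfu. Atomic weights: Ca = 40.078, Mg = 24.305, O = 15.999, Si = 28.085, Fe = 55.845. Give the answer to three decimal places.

2.002 Si apfu

MgO: 10.28/40.304 = 0.25506 mol → 0.25506 mol Mg, 0.25506 mol O.
FeO: 12.91/71.844 = 0.17969 mol → 0.17969 mol Fe, 0.17969 mol O.
CaO: 24.12/56.077 = 0.43012 mol → 0.43012 mol Ca, 0.43012 mol O.
SiO2: 52.11/60.083 = 0.86730 mol → 0.86730 mol Si, 1.73460 mol O.
Total oxygen = 2.59947 mol. Normalization factor = 6/2.59947 = 2.30816.
Si per 6 O = 0.86730 × 2.30816 = 2.002.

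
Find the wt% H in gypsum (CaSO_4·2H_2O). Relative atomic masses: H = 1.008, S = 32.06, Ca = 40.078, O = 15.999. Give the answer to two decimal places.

Molar mass of CaSO_4·2H_2O: 1·40.078 + 1·32.06 + 6·15.999 + 4·1.008 = 172.164 g/mol.
Mass of H per formula unit: 4 × 1.008 = 4.032 g.
Weight fraction H = 4.032 / 172.164 = 0.0234.

2.34 weight percent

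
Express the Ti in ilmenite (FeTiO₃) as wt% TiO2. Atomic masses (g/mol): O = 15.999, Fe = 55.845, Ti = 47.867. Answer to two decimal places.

Formula mass = 151.709 g/mol.
1 Ti → 1.0000 mol TiO2 per formula unit; M(TiO2) = 79.865, so TiO2 mass = 79.865 g.
79.865/151.709 × 100 = 52.64 wt%.

52.64 wt%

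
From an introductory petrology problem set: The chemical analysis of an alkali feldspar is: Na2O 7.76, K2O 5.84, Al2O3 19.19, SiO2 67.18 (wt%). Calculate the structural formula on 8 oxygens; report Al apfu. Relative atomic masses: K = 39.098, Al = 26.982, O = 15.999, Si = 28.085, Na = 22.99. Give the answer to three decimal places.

1.008 Al apfu

Na2O: 7.76/61.979 = 0.12520 mol → 0.25040 mol Na, 0.12520 mol O.
K2O: 5.84/94.195 = 0.06200 mol → 0.12400 mol K, 0.06200 mol O.
Al2O3: 19.19/101.961 = 0.18821 mol → 0.37642 mol Al, 0.56463 mol O.
SiO2: 67.18/60.083 = 1.11812 mol → 1.11812 mol Si, 2.23624 mol O.
Total oxygen = 2.98807 mol. Normalization factor = 8/2.98807 = 2.67731.
Al per 8 O = 0.37642 × 2.67731 = 1.008.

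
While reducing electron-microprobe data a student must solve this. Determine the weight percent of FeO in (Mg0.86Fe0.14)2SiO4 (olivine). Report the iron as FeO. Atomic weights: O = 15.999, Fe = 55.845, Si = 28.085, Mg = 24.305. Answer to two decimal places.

13.45 wt%

Formula mass = 149.522 g/mol.
0.28 Fe → 0.2800 mol FeO per formula unit; M(FeO) = 71.844, so FeO mass = 20.116 g.
20.116/149.522 × 100 = 13.45 wt%.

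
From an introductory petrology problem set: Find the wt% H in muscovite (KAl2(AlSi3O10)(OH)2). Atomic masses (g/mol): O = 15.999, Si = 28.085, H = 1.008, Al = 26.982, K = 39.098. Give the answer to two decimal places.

Formula mass = 1·39.098 + 3·26.982 + 3·28.085 + 12·15.999 + 2·1.008 = 398.303 g/mol, of which 2.016 g is H.
So H makes up 2.016/398.303 = 0.0051 of the mass, i.e. 0.51%.

0.51 weight percent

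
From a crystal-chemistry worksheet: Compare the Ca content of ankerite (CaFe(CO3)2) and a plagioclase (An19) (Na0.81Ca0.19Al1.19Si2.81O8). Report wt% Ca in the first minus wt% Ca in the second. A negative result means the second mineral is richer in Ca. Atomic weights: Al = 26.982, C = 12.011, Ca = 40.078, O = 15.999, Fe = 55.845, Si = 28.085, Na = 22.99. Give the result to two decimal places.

M(CaFe(CO3)2) = 215.939 g/mol, so wt% Ca = 40.078/215.939 × 100 = 18.56%.
M(Na0.81Ca0.19Al1.19Si2.81O8) = 265.256 g/mol, so wt% Ca = 7.615/265.256 × 100 = 2.87%.
18.56 − 2.87 = 15.69 pp.

15.69 percentage points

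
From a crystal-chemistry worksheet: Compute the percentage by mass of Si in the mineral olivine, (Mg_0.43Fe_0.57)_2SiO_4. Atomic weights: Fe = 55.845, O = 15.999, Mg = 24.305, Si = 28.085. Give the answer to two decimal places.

Molar mass of (Mg_0.43Fe_0.57)_2SiO_4: 0.86×24.305 + 1.14×55.845 + 1×28.085 + 4×15.999 = 176.647 g/mol.
Mass of Si per formula unit: 1 × 28.085 = 28.085 g.
Weight fraction Si = 28.085 / 176.647 = 0.1590.

15.90 weight percent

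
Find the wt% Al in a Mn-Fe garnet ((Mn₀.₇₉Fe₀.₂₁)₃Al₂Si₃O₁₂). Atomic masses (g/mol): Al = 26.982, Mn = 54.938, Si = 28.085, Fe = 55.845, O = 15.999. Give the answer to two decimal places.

10.89 weight percent

M((Mn₀.₇₉Fe₀.₂₁)₃Al₂Si₃O₁₂) = 495.592 g/mol.
Al contributes 2 × 26.982 = 53.964 g per mole.
53.964/495.592 = 0.1089 → 10.89%.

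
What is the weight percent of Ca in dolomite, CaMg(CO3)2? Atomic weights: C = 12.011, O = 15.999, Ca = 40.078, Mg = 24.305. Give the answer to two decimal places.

21.73 weight percent

Molar mass of CaMg(CO3)2: 1·40.078 + 1·24.305 + 2·12.011 + 6·15.999 = 184.399 g/mol.
Mass of Ca per formula unit: 1 × 40.078 = 40.078 g.
Weight fraction Ca = 40.078 / 184.399 = 0.2173.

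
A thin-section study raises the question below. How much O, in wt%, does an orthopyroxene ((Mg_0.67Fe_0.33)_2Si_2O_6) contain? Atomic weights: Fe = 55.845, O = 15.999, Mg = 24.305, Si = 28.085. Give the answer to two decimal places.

43.32 wt%

M((Mg_0.67Fe_0.33)_2Si_2O_6) = 221.590 g/mol.
O contributes 6 × 15.999 = 95.994 g per mole.
95.994/221.590 = 0.4332 → 43.32%.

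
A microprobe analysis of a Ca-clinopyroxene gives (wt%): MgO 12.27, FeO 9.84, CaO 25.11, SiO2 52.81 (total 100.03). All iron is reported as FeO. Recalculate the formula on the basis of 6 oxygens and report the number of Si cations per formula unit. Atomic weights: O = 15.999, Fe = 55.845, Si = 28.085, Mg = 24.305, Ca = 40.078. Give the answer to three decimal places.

1.992 Si apfu

12.27 wt% MgO ÷ 40.304 g/mol = 0.30444 mol, giving 0.30444 Mg and 0.30444 O.
9.84 wt% FeO ÷ 71.844 g/mol = 0.13696 mol, giving 0.13696 Fe and 0.13696 O.
25.11 wt% CaO ÷ 56.077 g/mol = 0.44778 mol, giving 0.44778 Ca and 0.44778 O.
52.81 wt% SiO2 ÷ 60.083 g/mol = 0.87895 mol, giving 0.87895 Si and 1.75790 O.
Oxygen sums to 2.64708; scaling by 6/2.64708 = 2.26665 puts the formula on 6 O.
Si: 0.87895 × 2.26665 = 1.992 atoms per formula unit.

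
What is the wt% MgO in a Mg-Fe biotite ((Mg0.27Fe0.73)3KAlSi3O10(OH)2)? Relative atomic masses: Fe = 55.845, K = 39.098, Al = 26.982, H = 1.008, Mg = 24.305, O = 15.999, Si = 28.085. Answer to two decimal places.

6.71 wt%

Molar mass of (Mg0.27Fe0.73)3KAlSi3O10(OH)2 = 0.81×24.305 + 2.19×55.845 + 1×39.098 + 1×26.982 + 3×28.085 + 12×15.999 + 2×1.008 = 486.327 g/mol.
Each formula unit contains 0.81 Mg, equivalent to 0.81/1 = 0.8100 mol MgO.
M(MgO) = 1×24.305 + 1×15.999 = 40.304 g/mol.
Mass of MgO per formula unit = 0.8100 × 40.304 = 32.646 g.
MgO wt% = 32.646 / 486.327 × 100 = 6.71%.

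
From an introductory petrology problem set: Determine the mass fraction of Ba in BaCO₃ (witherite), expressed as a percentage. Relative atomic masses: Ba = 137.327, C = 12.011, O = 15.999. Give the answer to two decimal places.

Formula mass = 1×137.327 + 1×12.011 + 3×15.999 = 197.335 g/mol, of which 137.327 g is Ba.
So Ba makes up 137.327/197.335 = 0.6959 of the mass, i.e. 69.59%.

69.59 weight percent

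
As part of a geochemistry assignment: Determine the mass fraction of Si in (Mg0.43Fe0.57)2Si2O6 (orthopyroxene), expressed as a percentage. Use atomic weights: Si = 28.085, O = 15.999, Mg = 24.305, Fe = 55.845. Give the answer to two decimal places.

Formula mass = 0.86·24.305 + 1.14·55.845 + 2·28.085 + 6·15.999 = 236.730 g/mol, of which 56.170 g is Si.
So Si makes up 56.170/236.730 = 0.2373 of the mass, i.e. 23.73%.

23.73 wt%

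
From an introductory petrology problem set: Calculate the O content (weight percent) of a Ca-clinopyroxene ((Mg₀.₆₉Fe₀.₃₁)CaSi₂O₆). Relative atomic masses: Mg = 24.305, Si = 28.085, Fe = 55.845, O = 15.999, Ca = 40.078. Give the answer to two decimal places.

M((Mg₀.₆₉Fe₀.₃₁)CaSi₂O₆) = 226.324 g/mol.
O contributes 6 × 15.999 = 95.994 g per mole.
95.994/226.324 = 0.4241 → 42.41%.

42.41 weight percent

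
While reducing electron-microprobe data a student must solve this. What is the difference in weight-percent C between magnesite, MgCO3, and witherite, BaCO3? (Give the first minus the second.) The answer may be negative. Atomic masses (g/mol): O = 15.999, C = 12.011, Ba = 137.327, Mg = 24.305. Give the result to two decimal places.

8.16 percentage points

M(MgCO3) = 84.313 g/mol, so wt% C = 12.011/84.313 × 100 = 14.25%.
M(BaCO3) = 197.335 g/mol, so wt% C = 12.011/197.335 × 100 = 6.09%.
14.25 − 6.09 = 8.16 pp.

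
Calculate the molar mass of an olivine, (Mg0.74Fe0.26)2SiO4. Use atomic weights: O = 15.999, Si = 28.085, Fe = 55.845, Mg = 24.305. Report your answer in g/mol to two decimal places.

M = 1.48*24.305 + 0.52*55.845 + 1*28.085 + 4*15.999

157.09 g/mol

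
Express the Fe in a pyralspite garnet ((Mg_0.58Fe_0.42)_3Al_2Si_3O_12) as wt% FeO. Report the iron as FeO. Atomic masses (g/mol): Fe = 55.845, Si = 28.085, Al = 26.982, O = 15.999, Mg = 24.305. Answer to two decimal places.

20.44 wt%

M((Mg_0.58Fe_0.42)_3Al_2Si_3O_12) = 442.862 g/mol; M(FeO) = 71.844 g/mol.
Moles FeO per formula unit = 1.26 Fe ÷ 1 = 1.2600.
FeO fraction = (1.2600 × 71.844) / 442.862 = 90.523/442.862 = 0.2044.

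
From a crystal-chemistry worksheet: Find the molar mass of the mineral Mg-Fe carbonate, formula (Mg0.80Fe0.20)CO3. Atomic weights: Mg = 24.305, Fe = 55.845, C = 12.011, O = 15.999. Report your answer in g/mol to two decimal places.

90.62 g/mol

The formula mass is the sum 0.80*24.305 + 0.20*55.845 + 1*12.011 + 3*15.999.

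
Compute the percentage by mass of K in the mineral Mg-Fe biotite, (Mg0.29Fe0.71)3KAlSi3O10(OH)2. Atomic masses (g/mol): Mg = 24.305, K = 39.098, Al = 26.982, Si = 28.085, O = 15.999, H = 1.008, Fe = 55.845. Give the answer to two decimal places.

Molar mass of (Mg0.29Fe0.71)3KAlSi3O10(OH)2: 0.87*24.305 + 2.13*55.845 + 1*39.098 + 1*26.982 + 3*28.085 + 12*15.999 + 2*1.008 = 484.434 g/mol.
Mass of K per formula unit: 1 × 39.098 = 39.098 g.
Weight fraction K = 39.098 / 484.434 = 0.0807.

8.07 wt%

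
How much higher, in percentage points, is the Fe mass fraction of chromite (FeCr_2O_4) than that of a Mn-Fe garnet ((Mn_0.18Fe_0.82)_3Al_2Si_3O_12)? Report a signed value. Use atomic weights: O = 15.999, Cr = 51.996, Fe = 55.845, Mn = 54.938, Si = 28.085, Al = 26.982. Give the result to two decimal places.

-2.68 percentage points

M(FeCr_2O_4) = 223.833 g/mol, so wt% Fe = 55.845/223.833 × 100 = 24.95%.
M((Mn_0.18Fe_0.82)_3Al_2Si_3O_12) = 497.252 g/mol, so wt% Fe = 137.379/497.252 × 100 = 27.63%.
24.95 − 27.63 = -2.68 pp.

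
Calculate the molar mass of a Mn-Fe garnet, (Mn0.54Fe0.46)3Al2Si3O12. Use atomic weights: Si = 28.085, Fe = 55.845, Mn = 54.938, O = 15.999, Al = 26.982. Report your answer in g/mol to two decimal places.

M = 1.62*54.938 + 1.38*55.845 + 2*26.982 + 3*28.085 + 12*15.999

496.27 g/mol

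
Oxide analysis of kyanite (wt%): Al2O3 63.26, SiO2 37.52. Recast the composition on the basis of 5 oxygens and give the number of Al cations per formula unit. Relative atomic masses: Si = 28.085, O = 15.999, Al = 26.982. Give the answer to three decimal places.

63.26 wt% Al2O3 ÷ 101.961 g/mol = 0.62043 mol, giving 1.24086 Al and 1.86129 O.
37.52 wt% SiO2 ÷ 60.083 g/mol = 0.62447 mol, giving 0.62447 Si and 1.24894 O.
Oxygen sums to 3.11023; scaling by 5/3.11023 = 1.60760 puts the formula on 5 O.
Al: 1.24086 × 1.60760 = 1.995 atoms per formula unit.

1.995 Al apfu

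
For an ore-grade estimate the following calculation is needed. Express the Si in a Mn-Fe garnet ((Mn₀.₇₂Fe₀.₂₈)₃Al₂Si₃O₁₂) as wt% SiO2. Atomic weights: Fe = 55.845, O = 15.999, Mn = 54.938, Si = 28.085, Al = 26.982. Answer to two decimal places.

Formula mass = 495.783 g/mol.
3 Si → 3.0000 mol SiO2 per formula unit; M(SiO2) = 60.083, so SiO2 mass = 180.249 g.
180.249/495.783 × 100 = 36.36 wt%.

36.36 wt%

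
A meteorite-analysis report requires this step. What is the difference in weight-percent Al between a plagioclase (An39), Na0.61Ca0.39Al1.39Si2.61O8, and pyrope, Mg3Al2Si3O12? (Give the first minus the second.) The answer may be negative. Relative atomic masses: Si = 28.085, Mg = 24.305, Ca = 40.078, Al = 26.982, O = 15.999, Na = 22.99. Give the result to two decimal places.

0.58 percentage points

Al in Na0.61Ca0.39Al1.39Si2.61O8: molar mass 268.453 g/mol; 1.39×26.982 = 37.505 g → 13.97 wt%.
Al in Mg3Al2Si3O12: molar mass 403.122 g/mol; 2×26.982 = 53.964 g → 13.39 wt%.
Difference = 13.97 − 13.39 = 0.58 percentage points.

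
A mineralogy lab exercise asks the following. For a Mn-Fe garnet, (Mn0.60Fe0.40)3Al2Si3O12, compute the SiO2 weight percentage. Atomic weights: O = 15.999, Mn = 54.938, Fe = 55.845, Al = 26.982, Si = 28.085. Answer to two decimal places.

36.33 wt%

M((Mn0.60Fe0.40)3Al2Si3O12) = 496.109 g/mol; M(SiO2) = 60.083 g/mol.
Moles SiO2 per formula unit = 3 Si ÷ 1 = 3.0000.
SiO2 fraction = (3.0000 × 60.083) / 496.109 = 180.249/496.109 = 0.3633.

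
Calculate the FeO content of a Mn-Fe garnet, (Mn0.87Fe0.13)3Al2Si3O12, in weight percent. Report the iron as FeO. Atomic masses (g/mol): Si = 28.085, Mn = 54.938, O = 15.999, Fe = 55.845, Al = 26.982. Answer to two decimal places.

5.66 wt%

Formula mass = 495.375 g/mol.
0.39 Fe → 0.3900 mol FeO per formula unit; M(FeO) = 71.844, so FeO mass = 28.019 g.
28.019/495.375 × 100 = 5.66 wt%.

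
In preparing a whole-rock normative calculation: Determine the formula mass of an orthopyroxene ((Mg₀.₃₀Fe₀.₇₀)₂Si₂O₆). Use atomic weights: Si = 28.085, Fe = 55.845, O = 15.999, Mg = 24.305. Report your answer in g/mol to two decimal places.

Mg: 0.60 × 24.305 = 14.5830
Fe: 1.40 × 55.845 = 78.1830
Si: 2 × 28.085 = 56.1700
O: 6 × 15.999 = 95.9940
Summing the contributions gives the formula mass.

244.93 g/mol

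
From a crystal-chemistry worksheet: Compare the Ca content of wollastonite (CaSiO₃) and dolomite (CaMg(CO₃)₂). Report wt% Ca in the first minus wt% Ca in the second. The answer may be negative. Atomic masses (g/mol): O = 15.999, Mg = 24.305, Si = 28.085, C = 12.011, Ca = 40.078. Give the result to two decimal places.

M(CaSiO₃) = 116.160 g/mol, so wt% Ca = 40.078/116.160 × 100 = 34.50%.
M(CaMg(CO₃)₂) = 184.399 g/mol, so wt% Ca = 40.078/184.399 × 100 = 21.73%.
34.50 − 21.73 = 12.77 pp.

12.77 percentage points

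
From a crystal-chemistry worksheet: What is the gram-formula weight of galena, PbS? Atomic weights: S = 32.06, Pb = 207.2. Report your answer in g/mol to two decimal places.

Pb: 1 × 207.2 = 207.2000
S: 1 × 32.06 = 32.0600
Summing the contributions gives the formula mass.

239.26 g/mol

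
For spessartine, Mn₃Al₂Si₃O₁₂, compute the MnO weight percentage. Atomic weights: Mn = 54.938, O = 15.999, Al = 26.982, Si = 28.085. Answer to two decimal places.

42.99 wt%

Formula mass = 495.021 g/mol.
3 Mn → 3.0000 mol MnO per formula unit; M(MnO) = 70.937, so MnO mass = 212.811 g.
212.811/495.021 × 100 = 42.99 wt%.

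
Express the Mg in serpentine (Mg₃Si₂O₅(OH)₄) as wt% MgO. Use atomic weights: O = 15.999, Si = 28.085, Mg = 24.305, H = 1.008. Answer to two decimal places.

M(Mg₃Si₂O₅(OH)₄) = 277.108 g/mol; M(MgO) = 40.304 g/mol.
Moles MgO per formula unit = 3 Mg ÷ 1 = 3.0000.
MgO fraction = (3.0000 × 40.304) / 277.108 = 120.912/277.108 = 0.4363.

43.63 wt%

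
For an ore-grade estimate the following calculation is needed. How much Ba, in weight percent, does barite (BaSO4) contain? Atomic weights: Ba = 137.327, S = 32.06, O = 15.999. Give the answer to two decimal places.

58.84 weight percent

M(BaSO4) = 233.383 g/mol.
Ba contributes 1 × 137.327 = 137.327 g per mole.
137.327/233.383 = 0.5884 → 58.84%.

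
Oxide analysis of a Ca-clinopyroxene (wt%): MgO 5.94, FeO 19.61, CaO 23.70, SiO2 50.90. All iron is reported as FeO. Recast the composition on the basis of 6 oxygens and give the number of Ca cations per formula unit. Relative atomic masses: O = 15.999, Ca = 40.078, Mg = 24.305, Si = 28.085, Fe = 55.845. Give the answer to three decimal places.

0.999 Ca apfu

MgO: 5.94/40.304 = 0.14738 mol → 0.14738 mol Mg, 0.14738 mol O.
FeO: 19.61/71.844 = 0.27295 mol → 0.27295 mol Fe, 0.27295 mol O.
CaO: 23.70/56.077 = 0.42263 mol → 0.42263 mol Ca, 0.42263 mol O.
SiO2: 50.90/60.083 = 0.84716 mol → 0.84716 mol Si, 1.69432 mol O.
Total oxygen = 2.53728 mol. Normalization factor = 6/2.53728 = 2.36474.
Ca per 6 O = 0.42263 × 2.36474 = 0.999.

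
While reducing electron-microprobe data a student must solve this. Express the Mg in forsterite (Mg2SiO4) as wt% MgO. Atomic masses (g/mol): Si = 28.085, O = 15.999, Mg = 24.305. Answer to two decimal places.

57.29 wt%

Formula mass = 140.691 g/mol.
2 Mg → 2.0000 mol MgO per formula unit; M(MgO) = 40.304, so MgO mass = 80.608 g.
80.608/140.691 × 100 = 57.29 wt%.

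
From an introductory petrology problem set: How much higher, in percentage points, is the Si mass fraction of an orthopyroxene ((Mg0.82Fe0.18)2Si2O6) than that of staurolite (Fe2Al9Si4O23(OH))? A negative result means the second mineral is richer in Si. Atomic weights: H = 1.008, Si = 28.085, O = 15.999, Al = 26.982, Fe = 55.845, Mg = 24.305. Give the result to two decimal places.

13.29 percentage points

M((Mg0.82Fe0.18)2Si2O6) = 212.128 g/mol, so wt% Si = 56.170/212.128 × 100 = 26.48%.
M(Fe2Al9Si4O23(OH)) = 851.852 g/mol, so wt% Si = 112.340/851.852 × 100 = 13.19%.
26.48 − 13.19 = 13.29 pp.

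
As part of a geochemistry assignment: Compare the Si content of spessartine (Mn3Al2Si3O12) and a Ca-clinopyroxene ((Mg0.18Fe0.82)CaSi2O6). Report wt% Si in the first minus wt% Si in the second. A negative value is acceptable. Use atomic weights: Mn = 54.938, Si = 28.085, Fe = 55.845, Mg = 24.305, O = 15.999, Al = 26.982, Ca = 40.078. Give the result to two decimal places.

-6.15 percentage points

Si in Mn3Al2Si3O12: molar mass 495.021 g/mol; 3×28.085 = 84.255 g → 17.02 wt%.
Si in (Mg0.18Fe0.82)CaSi2O6: molar mass 242.410 g/mol; 2×28.085 = 56.170 g → 23.17 wt%.
Difference = 17.02 − 23.17 = -6.15 percentage points.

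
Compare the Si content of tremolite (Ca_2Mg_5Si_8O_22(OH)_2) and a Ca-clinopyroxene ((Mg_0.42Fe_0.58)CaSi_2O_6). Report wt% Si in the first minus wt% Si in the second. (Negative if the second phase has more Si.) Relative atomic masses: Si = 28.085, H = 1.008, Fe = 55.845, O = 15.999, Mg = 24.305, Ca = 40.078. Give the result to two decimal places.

First mineral: 224.680 g Si in 812.353 g formula = 27.66 wt% Si.
Second mineral: 56.170 g Si in 234.840 g formula = 23.92 wt% Si.
27.66% − 23.92% gives a difference of 3.74 percentage points.

3.74 percentage points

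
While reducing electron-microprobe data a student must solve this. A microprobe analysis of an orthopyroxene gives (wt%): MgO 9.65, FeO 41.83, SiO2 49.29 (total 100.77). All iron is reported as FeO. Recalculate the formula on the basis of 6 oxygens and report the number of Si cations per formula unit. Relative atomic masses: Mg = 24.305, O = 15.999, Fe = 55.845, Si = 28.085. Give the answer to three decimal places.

1.999 Si apfu

MgO (M=40.304): mol = 0.23943; Mg = 0.23943, O = 0.23943.
FeO (M=71.844): mol = 0.58223; Fe = 0.58223, O = 0.58223.
SiO2 (M=60.083): mol = 0.82037; Si = 0.82037, O = 1.64074.
ΣO = 2.46240; factor = 6/ΣO = 2.43665.
Si apfu = 0.82037 × 2.43665 = 1.999.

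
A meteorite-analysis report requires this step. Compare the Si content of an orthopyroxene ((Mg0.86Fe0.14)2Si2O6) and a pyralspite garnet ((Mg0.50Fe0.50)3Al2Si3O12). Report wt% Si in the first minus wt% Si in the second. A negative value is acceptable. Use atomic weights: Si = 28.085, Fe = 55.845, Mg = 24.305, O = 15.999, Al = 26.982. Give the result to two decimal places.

Si in (Mg0.86Fe0.14)2Si2O6: molar mass 209.605 g/mol; 2×28.085 = 56.170 g → 26.80 wt%.
Si in (Mg0.50Fe0.50)3Al2Si3O12: molar mass 450.432 g/mol; 3×28.085 = 84.255 g → 18.71 wt%.
Difference = 26.80 − 18.71 = 8.09 percentage points.

8.09 percentage points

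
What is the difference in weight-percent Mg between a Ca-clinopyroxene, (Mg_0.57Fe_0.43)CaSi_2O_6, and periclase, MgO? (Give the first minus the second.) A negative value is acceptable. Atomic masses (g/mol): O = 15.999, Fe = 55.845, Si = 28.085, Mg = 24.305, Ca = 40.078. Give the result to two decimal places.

-54.28 percentage points

First mineral: 13.854 g Mg in 230.109 g formula = 6.02 wt% Mg.
Second mineral: 24.305 g Mg in 40.304 g formula = 60.30 wt% Mg.
6.02% − 60.30% gives a difference of -54.28 percentage points.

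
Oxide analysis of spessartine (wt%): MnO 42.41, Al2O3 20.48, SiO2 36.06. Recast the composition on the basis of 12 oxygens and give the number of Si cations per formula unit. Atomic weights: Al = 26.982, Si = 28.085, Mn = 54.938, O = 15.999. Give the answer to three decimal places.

MnO: 42.41/70.937 = 0.59785 mol → 0.59785 mol Mn, 0.59785 mol O.
Al2O3: 20.48/101.961 = 0.20086 mol → 0.40172 mol Al, 0.60258 mol O.
SiO2: 36.06/60.083 = 0.60017 mol → 0.60017 mol Si, 1.20034 mol O.
Total oxygen = 2.40077 mol. Normalization factor = 12/2.40077 = 4.99840.
Si per 12 O = 0.60017 × 4.99840 = 3.000.

3.000 Si apfu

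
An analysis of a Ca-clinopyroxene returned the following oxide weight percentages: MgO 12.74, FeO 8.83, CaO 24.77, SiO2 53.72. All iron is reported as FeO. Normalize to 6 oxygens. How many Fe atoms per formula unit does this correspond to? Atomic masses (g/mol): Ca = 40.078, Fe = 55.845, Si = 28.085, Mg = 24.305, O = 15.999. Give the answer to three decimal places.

0.276 Fe apfu

MgO (M=40.304): mol = 0.31610; Mg = 0.31610, O = 0.31610.
FeO (M=71.844): mol = 0.12291; Fe = 0.12291, O = 0.12291.
CaO (M=56.077): mol = 0.44171; Ca = 0.44171, O = 0.44171.
SiO2 (M=60.083): mol = 0.89410; Si = 0.89410, O = 1.78820.
ΣO = 2.66892; factor = 6/ΣO = 2.24810.
Fe apfu = 0.12291 × 2.24810 = 0.276.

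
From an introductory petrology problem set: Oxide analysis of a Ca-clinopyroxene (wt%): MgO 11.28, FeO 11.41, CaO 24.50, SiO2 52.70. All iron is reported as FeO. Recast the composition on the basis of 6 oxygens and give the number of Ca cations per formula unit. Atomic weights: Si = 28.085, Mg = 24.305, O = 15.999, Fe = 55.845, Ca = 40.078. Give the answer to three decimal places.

0.997 Ca apfu

11.28 wt% MgO ÷ 40.304 g/mol = 0.27987 mol, giving 0.27987 Mg and 0.27987 O.
11.41 wt% FeO ÷ 71.844 g/mol = 0.15882 mol, giving 0.15882 Fe and 0.15882 O.
24.50 wt% CaO ÷ 56.077 g/mol = 0.43690 mol, giving 0.43690 Ca and 0.43690 O.
52.70 wt% SiO2 ÷ 60.083 g/mol = 0.87712 mol, giving 0.87712 Si and 1.75424 O.
Oxygen sums to 2.62983; scaling by 6/2.62983 = 2.28152 puts the formula on 6 O.
Ca: 0.43690 × 2.28152 = 0.997 atoms per formula unit.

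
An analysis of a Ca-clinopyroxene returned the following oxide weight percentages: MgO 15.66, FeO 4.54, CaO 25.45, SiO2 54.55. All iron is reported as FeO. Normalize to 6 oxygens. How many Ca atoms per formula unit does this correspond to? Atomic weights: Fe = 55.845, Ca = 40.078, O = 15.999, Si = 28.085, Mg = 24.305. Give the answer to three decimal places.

1.001 Ca apfu

MgO (M=40.304): mol = 0.38855; Mg = 0.38855, O = 0.38855.
FeO (M=71.844): mol = 0.06319; Fe = 0.06319, O = 0.06319.
CaO (M=56.077): mol = 0.45384; Ca = 0.45384, O = 0.45384.
SiO2 (M=60.083): mol = 0.90791; Si = 0.90791, O = 1.81582.
ΣO = 2.72140; factor = 6/ΣO = 2.20475.
Ca apfu = 0.45384 × 2.20475 = 1.001.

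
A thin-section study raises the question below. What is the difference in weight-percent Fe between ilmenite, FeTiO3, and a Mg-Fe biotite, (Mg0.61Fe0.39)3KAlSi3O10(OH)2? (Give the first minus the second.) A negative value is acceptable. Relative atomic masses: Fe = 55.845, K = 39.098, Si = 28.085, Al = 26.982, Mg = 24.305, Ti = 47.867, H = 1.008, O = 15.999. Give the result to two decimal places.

M(FeTiO3) = 151.709 g/mol, so wt% Fe = 55.845/151.709 × 100 = 36.81%.
M((Mg0.61Fe0.39)3KAlSi3O10(OH)2) = 454.156 g/mol, so wt% Fe = 65.339/454.156 × 100 = 14.39%.
36.81 − 14.39 = 22.42 pp.

22.42 percentage points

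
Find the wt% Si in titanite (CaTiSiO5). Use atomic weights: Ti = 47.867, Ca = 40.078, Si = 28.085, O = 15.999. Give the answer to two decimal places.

Formula mass = 1*40.078 + 1*47.867 + 1*28.085 + 5*15.999 = 196.025 g/mol, of which 28.085 g is Si.
So Si makes up 28.085/196.025 = 0.1433 of the mass, i.e. 14.33%.

14.33 wt%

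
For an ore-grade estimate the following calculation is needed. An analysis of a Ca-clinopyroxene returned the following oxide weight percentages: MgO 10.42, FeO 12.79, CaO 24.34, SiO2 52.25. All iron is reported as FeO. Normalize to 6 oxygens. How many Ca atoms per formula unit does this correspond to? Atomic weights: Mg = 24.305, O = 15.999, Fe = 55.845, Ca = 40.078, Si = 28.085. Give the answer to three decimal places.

0.998 Ca apfu

MgO: 10.42/40.304 = 0.25854 mol → 0.25854 mol Mg, 0.25854 mol O.
FeO: 12.79/71.844 = 0.17802 mol → 0.17802 mol Fe, 0.17802 mol O.
CaO: 24.34/56.077 = 0.43405 mol → 0.43405 mol Ca, 0.43405 mol O.
SiO2: 52.25/60.083 = 0.86963 mol → 0.86963 mol Si, 1.73926 mol O.
Total oxygen = 2.60987 mol. Normalization factor = 6/2.60987 = 2.29897.
Ca per 6 O = 0.43405 × 2.29897 = 0.998.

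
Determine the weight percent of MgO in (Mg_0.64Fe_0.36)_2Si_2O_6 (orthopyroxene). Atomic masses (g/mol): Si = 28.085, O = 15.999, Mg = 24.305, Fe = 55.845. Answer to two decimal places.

23.08 wt%

Formula mass = 223.483 g/mol.
1.28 Mg → 1.2800 mol MgO per formula unit; M(MgO) = 40.304, so MgO mass = 51.589 g.
51.589/223.483 × 100 = 23.08 wt%.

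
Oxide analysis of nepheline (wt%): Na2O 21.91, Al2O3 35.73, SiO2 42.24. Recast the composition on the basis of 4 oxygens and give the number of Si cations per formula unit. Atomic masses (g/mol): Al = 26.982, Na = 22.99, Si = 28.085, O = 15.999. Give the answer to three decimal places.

Na2O: 21.91/61.979 = 0.35351 mol → 0.70702 mol Na, 0.35351 mol O.
Al2O3: 35.73/101.961 = 0.35043 mol → 0.70086 mol Al, 1.05129 mol O.
SiO2: 42.24/60.083 = 0.70303 mol → 0.70303 mol Si, 1.40606 mol O.
Total oxygen = 2.81086 mol. Normalization factor = 4/2.81086 = 1.42305.
Si per 4 O = 0.70303 × 1.42305 = 1.000.

1.000 Si apfu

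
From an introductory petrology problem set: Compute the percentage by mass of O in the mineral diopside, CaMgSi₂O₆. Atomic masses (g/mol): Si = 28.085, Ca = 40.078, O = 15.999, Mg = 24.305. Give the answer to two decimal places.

M(CaMgSi₂O₆) = 216.547 g/mol.
O contributes 6 × 15.999 = 95.994 g per mole.
95.994/216.547 = 0.4433 → 44.33%.

44.33 weight percent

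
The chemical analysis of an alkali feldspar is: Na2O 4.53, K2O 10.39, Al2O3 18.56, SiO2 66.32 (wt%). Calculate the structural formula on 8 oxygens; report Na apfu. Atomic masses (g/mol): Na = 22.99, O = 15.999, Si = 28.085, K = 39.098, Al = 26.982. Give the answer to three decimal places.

4.53 wt% Na2O ÷ 61.979 g/mol = 0.07309 mol, giving 0.14618 Na and 0.07309 O.
10.39 wt% K2O ÷ 94.195 g/mol = 0.11030 mol, giving 0.22060 K and 0.11030 O.
18.56 wt% Al2O3 ÷ 101.961 g/mol = 0.18203 mol, giving 0.36406 Al and 0.54609 O.
66.32 wt% SiO2 ÷ 60.083 g/mol = 1.10381 mol, giving 1.10381 Si and 2.20762 O.
Oxygen sums to 2.93710; scaling by 8/2.93710 = 2.72378 puts the formula on 8 O.
Na: 0.14618 × 2.72378 = 0.398 atoms per formula unit.

0.398 Na apfu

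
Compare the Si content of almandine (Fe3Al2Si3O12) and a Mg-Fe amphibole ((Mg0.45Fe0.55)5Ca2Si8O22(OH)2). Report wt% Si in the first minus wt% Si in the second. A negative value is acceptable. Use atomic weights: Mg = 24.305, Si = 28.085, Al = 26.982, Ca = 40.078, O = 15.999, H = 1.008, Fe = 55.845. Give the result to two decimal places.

-8.06 percentage points

M(Fe3Al2Si3O12) = 497.742 g/mol, so wt% Si = 84.255/497.742 × 100 = 16.93%.
M((Mg0.45Fe0.55)5Ca2Si8O22(OH)2) = 899.088 g/mol, so wt% Si = 224.680/899.088 × 100 = 24.99%.
16.93 − 24.99 = -8.06 pp.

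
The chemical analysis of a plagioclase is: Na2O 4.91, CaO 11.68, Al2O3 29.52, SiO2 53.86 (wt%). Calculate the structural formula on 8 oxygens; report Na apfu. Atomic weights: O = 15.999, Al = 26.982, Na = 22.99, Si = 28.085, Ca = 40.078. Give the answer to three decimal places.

Na2O (M=61.979): mol = 0.07922; Na = 0.15844, O = 0.07922.
CaO (M=56.077): mol = 0.20829; Ca = 0.20829, O = 0.20829.
Al2O3 (M=101.961): mol = 0.28952; Al = 0.57904, O = 0.86856.
SiO2 (M=60.083): mol = 0.89643; Si = 0.89643, O = 1.79286.
ΣO = 2.94893; factor = 8/ΣO = 2.71285.
Na apfu = 0.15844 × 2.71285 = 0.430.

0.430 Na apfu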